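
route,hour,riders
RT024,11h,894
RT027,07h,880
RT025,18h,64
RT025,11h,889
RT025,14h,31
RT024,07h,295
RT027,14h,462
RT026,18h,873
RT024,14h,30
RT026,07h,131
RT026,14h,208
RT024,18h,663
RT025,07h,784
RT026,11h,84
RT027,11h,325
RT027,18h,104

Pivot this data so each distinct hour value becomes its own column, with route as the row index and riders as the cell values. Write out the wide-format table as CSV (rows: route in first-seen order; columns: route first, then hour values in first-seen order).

Columns: route plus the 4 distinct hour values (11h, 07h, 18h, 14h).
For example, row RT024 column 11h takes riders=894 from the long row (RT024, 11h).

route,11h,07h,18h,14h
RT024,894,295,663,30
RT027,325,880,104,462
RT025,889,784,64,31
RT026,84,131,873,208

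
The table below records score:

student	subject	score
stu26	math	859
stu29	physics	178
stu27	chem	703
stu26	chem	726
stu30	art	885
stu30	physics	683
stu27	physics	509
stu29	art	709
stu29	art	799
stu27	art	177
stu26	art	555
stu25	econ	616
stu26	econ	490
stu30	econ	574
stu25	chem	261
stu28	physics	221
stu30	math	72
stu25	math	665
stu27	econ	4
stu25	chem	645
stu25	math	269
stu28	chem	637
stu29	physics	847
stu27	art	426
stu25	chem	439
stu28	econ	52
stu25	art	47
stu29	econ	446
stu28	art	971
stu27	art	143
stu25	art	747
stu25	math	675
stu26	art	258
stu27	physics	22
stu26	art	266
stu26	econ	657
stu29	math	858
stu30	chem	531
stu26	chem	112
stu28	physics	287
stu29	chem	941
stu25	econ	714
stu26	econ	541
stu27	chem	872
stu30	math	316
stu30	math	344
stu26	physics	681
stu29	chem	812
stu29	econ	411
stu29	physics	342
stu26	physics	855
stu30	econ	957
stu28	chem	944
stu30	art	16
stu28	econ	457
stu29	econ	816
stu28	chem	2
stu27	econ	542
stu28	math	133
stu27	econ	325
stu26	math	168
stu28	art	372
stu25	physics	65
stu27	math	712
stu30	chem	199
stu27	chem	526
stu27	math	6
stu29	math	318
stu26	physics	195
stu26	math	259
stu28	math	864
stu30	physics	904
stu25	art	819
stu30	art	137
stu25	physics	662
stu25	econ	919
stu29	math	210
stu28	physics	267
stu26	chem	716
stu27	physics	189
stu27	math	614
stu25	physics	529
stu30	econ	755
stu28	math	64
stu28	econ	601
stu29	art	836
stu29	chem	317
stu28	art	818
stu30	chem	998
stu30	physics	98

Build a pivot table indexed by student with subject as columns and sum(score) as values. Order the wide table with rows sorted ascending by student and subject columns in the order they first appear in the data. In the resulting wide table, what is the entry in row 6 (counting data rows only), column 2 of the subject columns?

With rows sorted ascending by student, row 6 is student=stu30. subject columns in first-appearance order: math, physics, chem, art, econ; column 2 is physics.
Long rows with student=stu30, subject=physics: 683 + 904 + 98 = 1685.

1685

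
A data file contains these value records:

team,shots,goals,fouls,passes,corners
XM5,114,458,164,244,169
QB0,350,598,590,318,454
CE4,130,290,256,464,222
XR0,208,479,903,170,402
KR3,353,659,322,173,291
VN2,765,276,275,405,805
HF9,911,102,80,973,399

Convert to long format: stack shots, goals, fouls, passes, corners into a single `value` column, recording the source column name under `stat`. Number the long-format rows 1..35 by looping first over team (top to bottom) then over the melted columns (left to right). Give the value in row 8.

590

35 rows total (7 × 5). Row 8: index ⌊(8-1)/5⌋ = 1 into team → QB0; (8-1) mod 5 = 2 into the melted columns → fouls.
So row 8 is (QB0, fouls, 590); value = 590.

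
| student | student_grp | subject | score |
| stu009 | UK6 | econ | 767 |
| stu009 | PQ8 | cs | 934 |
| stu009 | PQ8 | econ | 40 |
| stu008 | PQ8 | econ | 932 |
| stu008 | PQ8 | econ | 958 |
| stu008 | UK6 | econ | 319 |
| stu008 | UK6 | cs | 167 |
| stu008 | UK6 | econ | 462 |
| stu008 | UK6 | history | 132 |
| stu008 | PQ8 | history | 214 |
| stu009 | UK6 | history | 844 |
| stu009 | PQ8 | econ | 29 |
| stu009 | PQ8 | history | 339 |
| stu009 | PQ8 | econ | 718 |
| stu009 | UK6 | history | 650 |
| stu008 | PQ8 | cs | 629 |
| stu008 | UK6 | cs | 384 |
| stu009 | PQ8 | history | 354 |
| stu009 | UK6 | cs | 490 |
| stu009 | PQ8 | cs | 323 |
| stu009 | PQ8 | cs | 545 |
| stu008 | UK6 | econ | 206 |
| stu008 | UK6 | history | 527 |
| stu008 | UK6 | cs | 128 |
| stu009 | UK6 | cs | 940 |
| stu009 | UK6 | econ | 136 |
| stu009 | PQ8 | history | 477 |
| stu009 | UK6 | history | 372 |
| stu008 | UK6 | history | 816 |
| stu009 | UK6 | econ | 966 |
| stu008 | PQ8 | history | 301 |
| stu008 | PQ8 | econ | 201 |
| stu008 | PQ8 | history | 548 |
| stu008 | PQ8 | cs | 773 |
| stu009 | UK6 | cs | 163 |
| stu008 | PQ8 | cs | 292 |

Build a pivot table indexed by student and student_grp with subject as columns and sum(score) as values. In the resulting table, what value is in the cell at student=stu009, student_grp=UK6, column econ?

Rows with student=stu009, student_grp=UK6 and subject=econ: score values are 767, 136, 966.
767 + 136 + 966 = 1869.

1869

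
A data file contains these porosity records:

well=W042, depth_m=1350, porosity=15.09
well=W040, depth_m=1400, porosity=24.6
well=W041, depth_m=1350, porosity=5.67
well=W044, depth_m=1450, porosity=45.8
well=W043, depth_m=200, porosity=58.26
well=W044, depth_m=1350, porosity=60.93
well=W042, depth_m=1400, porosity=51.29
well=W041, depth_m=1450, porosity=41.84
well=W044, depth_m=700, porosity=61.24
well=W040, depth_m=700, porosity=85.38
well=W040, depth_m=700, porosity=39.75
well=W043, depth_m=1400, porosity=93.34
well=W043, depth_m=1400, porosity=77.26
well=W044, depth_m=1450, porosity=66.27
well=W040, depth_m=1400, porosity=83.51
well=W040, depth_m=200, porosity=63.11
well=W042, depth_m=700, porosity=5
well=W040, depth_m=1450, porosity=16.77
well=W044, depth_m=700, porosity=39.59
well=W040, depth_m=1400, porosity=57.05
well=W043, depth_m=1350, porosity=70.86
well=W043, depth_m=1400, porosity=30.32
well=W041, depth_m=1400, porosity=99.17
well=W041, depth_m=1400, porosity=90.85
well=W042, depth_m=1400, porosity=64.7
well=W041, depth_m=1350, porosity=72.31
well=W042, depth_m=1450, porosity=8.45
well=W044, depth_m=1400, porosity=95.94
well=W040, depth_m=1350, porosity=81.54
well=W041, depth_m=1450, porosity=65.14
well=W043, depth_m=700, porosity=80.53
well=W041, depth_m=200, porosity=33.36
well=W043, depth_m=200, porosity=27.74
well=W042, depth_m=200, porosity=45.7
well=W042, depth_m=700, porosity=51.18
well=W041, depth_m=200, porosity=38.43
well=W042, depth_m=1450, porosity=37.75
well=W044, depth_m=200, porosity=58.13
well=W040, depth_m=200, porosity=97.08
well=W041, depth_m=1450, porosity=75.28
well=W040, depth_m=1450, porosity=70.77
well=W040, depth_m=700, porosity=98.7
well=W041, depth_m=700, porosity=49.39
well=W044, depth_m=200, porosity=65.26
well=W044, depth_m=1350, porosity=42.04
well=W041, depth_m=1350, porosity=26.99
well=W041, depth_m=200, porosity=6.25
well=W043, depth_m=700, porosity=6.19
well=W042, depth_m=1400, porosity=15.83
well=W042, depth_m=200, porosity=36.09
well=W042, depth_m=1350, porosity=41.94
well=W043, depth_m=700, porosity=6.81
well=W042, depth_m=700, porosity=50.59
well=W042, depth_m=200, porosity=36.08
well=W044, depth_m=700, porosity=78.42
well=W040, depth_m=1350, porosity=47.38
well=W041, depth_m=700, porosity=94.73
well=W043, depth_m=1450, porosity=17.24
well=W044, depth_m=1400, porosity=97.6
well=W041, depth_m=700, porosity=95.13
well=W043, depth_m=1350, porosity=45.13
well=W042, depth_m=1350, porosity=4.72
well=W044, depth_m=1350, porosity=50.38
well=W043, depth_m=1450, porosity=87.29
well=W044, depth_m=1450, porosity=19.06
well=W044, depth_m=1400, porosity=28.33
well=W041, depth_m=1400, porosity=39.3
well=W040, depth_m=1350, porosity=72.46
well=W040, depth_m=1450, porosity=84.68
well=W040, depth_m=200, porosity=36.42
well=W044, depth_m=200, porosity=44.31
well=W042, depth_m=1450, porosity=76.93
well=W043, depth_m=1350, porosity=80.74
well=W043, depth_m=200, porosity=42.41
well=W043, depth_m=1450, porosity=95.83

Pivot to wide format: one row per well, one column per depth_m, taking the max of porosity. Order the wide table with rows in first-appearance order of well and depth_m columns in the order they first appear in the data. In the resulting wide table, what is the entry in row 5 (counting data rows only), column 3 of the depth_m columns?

95.83

With rows in first-appearance order of well, row 5 is well=W043. depth_m columns in first-appearance order: 1350, 1400, 1450, 200, 700; column 3 is 1450.
Long rows with well=W043, depth_m=1450: max(17.24, 87.29, 95.83) = 95.83.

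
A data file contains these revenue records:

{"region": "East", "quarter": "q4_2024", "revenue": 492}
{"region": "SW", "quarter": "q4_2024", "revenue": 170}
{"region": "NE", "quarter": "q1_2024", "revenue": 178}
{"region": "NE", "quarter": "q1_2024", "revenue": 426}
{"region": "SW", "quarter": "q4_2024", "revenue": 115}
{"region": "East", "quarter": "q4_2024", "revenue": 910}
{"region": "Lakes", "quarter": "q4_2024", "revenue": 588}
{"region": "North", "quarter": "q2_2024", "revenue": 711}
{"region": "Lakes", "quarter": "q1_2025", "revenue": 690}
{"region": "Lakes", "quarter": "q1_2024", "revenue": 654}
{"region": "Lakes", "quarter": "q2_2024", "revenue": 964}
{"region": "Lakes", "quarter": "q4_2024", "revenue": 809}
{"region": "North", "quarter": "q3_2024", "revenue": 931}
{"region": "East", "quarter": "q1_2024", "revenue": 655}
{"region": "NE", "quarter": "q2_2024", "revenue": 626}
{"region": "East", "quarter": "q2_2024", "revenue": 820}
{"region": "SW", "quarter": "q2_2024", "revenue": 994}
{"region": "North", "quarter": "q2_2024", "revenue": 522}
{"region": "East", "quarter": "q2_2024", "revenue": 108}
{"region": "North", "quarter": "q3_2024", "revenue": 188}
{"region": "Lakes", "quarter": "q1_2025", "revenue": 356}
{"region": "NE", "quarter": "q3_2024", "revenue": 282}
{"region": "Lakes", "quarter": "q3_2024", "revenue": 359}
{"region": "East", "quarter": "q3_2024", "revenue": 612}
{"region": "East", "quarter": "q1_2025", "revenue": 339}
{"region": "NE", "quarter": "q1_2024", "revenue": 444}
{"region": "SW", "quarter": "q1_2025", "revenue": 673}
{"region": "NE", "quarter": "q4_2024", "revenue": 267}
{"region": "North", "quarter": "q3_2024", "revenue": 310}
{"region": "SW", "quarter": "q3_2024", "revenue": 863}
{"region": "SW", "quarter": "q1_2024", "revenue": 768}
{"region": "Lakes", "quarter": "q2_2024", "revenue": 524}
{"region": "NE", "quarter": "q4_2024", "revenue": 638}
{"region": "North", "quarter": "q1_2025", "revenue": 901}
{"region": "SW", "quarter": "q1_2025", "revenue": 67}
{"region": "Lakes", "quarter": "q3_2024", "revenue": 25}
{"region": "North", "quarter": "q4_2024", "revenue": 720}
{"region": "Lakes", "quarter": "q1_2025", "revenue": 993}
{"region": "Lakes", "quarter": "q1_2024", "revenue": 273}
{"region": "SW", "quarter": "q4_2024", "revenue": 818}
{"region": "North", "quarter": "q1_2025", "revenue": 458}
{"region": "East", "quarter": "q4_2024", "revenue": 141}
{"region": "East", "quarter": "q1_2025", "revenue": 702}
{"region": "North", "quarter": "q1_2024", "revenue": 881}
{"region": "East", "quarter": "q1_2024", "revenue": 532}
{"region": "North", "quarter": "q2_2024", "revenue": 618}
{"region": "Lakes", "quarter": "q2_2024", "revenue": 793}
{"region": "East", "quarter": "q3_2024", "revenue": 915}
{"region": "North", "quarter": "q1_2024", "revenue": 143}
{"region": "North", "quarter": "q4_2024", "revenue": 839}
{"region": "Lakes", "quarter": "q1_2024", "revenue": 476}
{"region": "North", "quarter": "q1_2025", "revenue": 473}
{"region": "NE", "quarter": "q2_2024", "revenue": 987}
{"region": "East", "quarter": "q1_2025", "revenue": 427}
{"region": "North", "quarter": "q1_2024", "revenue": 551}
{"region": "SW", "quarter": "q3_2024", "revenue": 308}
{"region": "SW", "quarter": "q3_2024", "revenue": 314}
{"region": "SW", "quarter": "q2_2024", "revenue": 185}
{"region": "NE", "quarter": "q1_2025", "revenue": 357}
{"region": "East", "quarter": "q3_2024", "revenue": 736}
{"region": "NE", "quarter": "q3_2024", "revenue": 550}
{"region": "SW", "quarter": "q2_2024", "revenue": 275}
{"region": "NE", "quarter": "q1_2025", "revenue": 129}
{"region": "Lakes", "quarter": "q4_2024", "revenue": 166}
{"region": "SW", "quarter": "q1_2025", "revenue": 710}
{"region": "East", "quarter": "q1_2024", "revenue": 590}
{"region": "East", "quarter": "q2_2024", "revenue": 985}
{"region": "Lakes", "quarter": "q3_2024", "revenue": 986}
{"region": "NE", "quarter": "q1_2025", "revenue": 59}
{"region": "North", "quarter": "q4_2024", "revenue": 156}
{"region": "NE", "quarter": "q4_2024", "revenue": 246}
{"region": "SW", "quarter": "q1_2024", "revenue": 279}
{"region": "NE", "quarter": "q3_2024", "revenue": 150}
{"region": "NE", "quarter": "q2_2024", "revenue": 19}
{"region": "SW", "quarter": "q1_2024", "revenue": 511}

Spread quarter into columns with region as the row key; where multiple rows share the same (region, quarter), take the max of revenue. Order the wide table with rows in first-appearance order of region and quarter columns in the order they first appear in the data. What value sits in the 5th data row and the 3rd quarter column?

711

With rows in first-appearance order of region, row 5 is region=North. quarter columns in first-appearance order: q4_2024, q1_2024, q2_2024, q1_2025, q3_2024; column 3 is q2_2024.
Long rows with region=North, quarter=q2_2024: max(711, 522, 618) = 711.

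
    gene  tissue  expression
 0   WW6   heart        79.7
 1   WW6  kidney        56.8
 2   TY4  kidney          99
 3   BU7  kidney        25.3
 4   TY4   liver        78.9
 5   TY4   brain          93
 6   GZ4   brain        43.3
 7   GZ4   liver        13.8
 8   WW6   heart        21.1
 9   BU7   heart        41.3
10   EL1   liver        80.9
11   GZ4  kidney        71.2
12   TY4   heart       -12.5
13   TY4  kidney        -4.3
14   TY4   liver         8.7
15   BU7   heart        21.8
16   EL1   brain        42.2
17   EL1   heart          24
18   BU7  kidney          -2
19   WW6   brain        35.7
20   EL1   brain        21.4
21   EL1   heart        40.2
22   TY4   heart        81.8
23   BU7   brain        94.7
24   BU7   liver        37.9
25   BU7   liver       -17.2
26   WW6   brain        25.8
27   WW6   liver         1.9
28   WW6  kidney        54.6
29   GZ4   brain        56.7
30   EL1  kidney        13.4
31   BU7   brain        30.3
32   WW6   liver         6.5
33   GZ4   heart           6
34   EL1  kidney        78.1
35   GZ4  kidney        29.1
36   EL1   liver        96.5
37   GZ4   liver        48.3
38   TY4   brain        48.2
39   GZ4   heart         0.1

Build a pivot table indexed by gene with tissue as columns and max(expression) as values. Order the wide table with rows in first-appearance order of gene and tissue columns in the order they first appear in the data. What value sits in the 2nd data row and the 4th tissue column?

93

With rows in first-appearance order of gene, row 2 is gene=TY4. tissue columns in first-appearance order: heart, kidney, liver, brain; column 4 is brain.
Long rows with gene=TY4, tissue=brain: max(93, 48.2) = 93.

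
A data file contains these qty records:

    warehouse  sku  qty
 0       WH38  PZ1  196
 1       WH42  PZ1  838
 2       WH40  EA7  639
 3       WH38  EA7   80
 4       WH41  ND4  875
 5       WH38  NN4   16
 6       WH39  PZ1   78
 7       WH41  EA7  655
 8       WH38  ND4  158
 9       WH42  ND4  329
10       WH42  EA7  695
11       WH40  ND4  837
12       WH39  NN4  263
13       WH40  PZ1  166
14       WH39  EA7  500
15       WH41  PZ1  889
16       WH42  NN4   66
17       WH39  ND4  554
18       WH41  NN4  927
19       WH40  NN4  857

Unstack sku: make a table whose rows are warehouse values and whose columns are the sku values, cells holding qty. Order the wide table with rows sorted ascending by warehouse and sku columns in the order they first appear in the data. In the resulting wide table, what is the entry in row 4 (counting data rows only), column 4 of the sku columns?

With rows sorted ascending by warehouse, row 4 is warehouse=WH41. sku columns in first-appearance order: PZ1, EA7, ND4, NN4; column 4 is NN4.
Long rows with warehouse=WH41, sku=NN4: qty = 927.

927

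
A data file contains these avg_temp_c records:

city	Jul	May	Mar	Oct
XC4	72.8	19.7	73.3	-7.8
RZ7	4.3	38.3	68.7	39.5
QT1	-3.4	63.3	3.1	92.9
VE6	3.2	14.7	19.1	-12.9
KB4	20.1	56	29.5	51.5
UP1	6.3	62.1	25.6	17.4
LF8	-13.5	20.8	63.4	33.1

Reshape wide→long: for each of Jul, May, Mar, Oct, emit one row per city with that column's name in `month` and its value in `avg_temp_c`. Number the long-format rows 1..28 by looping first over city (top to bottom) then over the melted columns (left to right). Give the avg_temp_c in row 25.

-13.5

28 rows total (7 × 4). Row 25: index ⌊(25-1)/4⌋ = 6 into city → LF8; (25-1) mod 4 = 0 into the melted columns → Jul.
So row 25 is (LF8, Jul, -13.5); avg_temp_c = -13.5.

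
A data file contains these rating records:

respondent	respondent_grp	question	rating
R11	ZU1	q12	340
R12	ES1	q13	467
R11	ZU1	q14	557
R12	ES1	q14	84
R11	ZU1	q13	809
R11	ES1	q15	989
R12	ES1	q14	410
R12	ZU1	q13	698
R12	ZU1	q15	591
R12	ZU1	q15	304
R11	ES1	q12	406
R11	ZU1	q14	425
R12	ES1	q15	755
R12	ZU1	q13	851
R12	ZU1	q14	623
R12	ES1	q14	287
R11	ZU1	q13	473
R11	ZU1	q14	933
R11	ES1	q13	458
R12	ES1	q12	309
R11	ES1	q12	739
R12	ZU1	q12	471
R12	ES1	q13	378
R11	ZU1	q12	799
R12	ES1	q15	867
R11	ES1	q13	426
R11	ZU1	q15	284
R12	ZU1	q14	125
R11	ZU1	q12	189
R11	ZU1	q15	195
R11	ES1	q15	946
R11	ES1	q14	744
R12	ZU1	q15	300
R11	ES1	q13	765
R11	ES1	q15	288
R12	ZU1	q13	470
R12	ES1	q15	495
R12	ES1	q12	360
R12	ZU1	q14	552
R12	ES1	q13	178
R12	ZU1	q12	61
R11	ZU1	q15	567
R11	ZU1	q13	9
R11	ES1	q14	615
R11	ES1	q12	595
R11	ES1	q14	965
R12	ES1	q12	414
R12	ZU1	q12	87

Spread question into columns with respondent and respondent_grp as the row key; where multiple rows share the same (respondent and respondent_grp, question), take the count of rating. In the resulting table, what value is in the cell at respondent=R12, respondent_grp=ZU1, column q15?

3

Rows with respondent=R12, respondent_grp=ZU1 and question=q15: rating values are 591, 304, 300.
3 rows match — count = 3.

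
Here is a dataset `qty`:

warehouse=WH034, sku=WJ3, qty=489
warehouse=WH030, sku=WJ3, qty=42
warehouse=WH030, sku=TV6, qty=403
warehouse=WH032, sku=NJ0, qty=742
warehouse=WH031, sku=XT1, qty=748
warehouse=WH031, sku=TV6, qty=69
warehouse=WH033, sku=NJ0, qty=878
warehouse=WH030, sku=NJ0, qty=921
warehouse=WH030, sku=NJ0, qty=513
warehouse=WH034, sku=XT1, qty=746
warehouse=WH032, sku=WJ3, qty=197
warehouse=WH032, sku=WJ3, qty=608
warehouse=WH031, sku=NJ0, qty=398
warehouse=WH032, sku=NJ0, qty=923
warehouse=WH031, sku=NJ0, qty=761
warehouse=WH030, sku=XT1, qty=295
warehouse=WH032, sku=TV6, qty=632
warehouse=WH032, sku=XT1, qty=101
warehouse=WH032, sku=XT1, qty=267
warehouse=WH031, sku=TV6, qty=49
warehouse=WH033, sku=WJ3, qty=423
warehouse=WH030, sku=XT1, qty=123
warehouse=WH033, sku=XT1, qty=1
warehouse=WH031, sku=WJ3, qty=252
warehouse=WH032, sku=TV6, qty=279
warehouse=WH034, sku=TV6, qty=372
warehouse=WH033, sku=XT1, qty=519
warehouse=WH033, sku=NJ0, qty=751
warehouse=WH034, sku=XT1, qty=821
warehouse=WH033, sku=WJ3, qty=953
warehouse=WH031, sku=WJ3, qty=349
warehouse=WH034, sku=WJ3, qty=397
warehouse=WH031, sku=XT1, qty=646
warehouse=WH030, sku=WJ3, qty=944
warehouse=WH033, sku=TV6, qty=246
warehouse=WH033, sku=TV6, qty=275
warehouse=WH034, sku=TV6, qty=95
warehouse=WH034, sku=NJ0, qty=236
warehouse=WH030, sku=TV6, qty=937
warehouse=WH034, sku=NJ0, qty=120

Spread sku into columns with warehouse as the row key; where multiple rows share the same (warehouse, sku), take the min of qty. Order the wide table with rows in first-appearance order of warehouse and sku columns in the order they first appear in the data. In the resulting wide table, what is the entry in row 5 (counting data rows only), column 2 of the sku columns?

With rows in first-appearance order of warehouse, row 5 is warehouse=WH033. sku columns in first-appearance order: WJ3, TV6, NJ0, XT1; column 2 is TV6.
Long rows with warehouse=WH033, sku=TV6: min(246, 275) = 246.

246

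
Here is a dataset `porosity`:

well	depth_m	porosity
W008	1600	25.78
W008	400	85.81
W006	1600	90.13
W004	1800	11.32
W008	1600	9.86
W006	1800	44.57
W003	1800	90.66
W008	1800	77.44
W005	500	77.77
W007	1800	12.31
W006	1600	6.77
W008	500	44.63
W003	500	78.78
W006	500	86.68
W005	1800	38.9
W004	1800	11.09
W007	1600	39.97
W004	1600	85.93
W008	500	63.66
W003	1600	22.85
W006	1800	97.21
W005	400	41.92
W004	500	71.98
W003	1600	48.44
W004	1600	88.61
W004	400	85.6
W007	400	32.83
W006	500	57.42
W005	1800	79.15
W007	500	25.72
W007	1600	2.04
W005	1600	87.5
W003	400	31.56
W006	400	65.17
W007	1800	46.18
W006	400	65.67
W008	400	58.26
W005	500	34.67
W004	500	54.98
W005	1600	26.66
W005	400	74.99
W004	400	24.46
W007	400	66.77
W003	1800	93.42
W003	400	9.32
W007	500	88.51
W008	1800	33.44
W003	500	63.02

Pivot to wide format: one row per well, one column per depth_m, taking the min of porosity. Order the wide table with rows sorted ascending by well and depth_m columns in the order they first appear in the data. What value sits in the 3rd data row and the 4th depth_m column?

With rows sorted ascending by well, row 3 is well=W005. depth_m columns in first-appearance order: 1600, 400, 1800, 500; column 4 is 500.
Long rows with well=W005, depth_m=500: min(77.77, 34.67) = 34.67.

34.67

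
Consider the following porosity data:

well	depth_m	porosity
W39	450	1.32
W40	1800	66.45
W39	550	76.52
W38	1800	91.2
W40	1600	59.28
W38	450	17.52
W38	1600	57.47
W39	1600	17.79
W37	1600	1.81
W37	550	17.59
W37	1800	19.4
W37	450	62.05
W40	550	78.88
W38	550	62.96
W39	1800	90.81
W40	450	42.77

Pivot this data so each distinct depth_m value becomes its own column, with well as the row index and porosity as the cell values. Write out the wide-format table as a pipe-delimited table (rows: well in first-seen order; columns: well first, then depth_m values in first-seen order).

| well | 450 | 1800 | 550 | 1600 |
| W39 | 1.32 | 90.81 | 76.52 | 17.79 |
| W40 | 42.77 | 66.45 | 78.88 | 59.28 |
| W38 | 17.52 | 91.2 | 62.96 | 57.47 |
| W37 | 62.05 | 19.4 | 17.59 | 1.81 |

Columns: well plus the 4 distinct depth_m values (450, 1800, 550, 1600).
For example, row W39 column 450 takes porosity=1.32 from the long row (W39, 450).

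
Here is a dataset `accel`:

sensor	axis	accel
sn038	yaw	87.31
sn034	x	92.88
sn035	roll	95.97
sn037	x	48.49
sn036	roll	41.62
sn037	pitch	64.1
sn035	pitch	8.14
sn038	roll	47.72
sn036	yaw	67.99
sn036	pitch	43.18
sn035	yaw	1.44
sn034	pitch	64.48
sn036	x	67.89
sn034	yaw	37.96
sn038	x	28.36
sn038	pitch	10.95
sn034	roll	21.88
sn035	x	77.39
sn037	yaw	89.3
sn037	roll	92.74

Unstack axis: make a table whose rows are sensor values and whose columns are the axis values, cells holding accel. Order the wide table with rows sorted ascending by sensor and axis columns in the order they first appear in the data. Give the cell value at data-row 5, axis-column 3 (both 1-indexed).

47.72

With rows sorted ascending by sensor, row 5 is sensor=sn038. axis columns in first-appearance order: yaw, x, roll, pitch; column 3 is roll.
Long rows with sensor=sn038, axis=roll: accel = 47.72.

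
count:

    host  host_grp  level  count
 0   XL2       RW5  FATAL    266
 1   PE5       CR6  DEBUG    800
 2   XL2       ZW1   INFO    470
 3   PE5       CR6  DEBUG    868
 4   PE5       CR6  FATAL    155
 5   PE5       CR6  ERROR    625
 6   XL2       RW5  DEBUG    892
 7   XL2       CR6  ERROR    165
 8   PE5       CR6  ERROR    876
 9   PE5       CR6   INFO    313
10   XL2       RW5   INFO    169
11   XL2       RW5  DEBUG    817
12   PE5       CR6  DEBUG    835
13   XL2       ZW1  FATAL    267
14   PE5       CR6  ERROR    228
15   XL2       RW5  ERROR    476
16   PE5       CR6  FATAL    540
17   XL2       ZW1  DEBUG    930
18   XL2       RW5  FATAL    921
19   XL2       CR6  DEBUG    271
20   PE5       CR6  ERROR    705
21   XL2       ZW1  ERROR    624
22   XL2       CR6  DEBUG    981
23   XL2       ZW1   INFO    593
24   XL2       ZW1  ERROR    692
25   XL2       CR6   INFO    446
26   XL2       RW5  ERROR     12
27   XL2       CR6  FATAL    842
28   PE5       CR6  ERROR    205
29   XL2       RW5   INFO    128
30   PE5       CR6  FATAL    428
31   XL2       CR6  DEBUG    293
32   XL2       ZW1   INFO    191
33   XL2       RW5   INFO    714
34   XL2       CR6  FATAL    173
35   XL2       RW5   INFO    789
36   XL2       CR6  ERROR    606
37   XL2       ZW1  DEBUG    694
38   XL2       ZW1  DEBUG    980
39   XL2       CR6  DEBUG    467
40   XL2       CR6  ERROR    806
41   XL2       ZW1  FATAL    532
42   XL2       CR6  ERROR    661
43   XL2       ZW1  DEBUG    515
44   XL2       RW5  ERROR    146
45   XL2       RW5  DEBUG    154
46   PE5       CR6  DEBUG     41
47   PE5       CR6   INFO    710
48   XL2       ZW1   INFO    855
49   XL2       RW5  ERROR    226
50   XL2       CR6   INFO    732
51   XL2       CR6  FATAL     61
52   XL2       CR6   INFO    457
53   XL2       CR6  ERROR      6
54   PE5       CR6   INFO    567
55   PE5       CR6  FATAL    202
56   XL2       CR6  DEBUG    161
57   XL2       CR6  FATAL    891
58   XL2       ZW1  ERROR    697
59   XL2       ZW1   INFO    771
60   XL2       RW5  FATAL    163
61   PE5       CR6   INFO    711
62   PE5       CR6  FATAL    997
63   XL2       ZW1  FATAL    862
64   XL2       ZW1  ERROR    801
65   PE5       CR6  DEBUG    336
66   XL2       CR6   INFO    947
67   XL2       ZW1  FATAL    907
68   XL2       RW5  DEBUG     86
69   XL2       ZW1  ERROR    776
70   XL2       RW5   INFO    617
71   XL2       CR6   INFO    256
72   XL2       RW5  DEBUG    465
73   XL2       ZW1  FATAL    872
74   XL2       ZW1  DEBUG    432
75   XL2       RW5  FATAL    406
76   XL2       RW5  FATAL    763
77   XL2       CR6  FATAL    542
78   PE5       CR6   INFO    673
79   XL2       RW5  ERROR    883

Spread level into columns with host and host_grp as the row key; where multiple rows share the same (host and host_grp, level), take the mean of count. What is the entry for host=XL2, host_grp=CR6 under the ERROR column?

Rows with host=XL2, host_grp=CR6 and level=ERROR: count values are 165, 606, 806, 661, 6.
(165 + 606 + 806 + 661 + 6) / 5 = 448.80.

448.80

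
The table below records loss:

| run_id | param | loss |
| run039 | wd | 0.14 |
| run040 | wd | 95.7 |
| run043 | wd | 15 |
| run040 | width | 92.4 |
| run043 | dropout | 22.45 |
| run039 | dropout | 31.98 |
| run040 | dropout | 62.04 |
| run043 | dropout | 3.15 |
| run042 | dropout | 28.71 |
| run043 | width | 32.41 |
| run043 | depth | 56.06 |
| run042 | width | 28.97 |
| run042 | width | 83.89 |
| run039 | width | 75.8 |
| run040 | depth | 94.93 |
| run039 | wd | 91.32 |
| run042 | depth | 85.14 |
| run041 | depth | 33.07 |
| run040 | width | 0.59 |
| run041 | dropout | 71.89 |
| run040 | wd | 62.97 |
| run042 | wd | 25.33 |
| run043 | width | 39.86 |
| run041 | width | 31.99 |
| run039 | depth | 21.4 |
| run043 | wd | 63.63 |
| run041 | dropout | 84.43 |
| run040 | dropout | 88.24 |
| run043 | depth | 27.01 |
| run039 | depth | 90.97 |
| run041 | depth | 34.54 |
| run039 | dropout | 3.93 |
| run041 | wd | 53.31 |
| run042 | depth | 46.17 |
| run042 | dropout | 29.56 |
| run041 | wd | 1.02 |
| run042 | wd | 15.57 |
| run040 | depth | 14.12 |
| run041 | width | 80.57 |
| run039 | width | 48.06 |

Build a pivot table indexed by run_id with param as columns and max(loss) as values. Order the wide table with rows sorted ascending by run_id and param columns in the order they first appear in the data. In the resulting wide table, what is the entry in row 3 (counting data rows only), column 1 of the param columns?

53.31

With rows sorted ascending by run_id, row 3 is run_id=run041. param columns in first-appearance order: wd, width, dropout, depth; column 1 is wd.
Long rows with run_id=run041, param=wd: max(53.31, 1.02) = 53.31.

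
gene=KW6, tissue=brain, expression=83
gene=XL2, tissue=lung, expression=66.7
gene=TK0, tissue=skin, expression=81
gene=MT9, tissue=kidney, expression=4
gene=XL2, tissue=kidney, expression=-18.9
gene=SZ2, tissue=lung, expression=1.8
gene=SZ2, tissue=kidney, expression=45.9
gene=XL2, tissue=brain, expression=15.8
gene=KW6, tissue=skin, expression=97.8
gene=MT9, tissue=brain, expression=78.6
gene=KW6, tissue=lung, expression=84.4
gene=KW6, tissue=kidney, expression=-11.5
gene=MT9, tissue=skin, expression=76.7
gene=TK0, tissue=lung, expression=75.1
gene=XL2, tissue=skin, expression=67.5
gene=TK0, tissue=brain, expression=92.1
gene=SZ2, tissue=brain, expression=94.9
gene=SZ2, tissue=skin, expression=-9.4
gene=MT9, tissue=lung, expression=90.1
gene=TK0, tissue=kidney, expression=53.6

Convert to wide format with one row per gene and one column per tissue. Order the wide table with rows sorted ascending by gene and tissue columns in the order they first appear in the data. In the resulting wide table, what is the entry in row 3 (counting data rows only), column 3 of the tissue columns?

With rows sorted ascending by gene, row 3 is gene=SZ2. tissue columns in first-appearance order: brain, lung, skin, kidney; column 3 is skin.
Long rows with gene=SZ2, tissue=skin: expression = -9.4.

-9.4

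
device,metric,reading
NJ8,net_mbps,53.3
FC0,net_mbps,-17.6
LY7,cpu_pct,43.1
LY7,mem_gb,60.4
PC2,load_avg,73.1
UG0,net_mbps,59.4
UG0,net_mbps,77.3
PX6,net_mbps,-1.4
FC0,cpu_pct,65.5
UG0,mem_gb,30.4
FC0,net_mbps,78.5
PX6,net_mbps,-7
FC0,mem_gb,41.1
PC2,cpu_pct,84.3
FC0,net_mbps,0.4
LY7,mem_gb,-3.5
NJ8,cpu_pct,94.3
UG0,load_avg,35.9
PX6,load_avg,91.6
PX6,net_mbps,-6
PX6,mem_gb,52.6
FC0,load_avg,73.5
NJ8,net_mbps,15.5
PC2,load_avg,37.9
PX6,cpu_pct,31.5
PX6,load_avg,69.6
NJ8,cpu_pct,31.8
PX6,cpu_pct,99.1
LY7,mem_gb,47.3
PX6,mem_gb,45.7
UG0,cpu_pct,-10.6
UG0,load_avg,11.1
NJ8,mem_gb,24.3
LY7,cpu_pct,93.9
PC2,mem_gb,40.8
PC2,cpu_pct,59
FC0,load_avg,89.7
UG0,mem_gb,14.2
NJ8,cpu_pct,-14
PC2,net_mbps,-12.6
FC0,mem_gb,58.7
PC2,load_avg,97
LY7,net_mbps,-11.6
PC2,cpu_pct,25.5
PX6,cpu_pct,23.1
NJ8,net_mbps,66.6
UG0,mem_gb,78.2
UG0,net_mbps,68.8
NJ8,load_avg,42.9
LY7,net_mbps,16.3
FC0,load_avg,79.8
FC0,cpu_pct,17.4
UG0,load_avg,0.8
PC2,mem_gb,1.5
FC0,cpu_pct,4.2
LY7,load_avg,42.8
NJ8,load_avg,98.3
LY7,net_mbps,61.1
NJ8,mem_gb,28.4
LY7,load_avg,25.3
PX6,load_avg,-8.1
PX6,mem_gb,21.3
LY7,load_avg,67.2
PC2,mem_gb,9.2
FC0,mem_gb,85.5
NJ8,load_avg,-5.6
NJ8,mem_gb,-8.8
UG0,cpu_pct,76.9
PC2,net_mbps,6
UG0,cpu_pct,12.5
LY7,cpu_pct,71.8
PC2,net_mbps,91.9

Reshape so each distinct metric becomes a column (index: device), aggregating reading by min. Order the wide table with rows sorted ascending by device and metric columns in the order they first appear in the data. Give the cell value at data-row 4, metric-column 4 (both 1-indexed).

With rows sorted ascending by device, row 4 is device=PC2. metric columns in first-appearance order: net_mbps, cpu_pct, mem_gb, load_avg; column 4 is load_avg.
Long rows with device=PC2, metric=load_avg: min(73.1, 37.9, 97) = 37.9.

37.9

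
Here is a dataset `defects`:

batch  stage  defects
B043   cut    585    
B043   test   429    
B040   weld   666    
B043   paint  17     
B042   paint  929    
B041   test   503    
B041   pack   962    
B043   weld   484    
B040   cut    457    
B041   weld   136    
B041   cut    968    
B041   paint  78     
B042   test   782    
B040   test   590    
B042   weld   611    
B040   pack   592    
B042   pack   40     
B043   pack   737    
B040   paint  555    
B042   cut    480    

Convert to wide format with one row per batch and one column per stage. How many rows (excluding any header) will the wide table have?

4

4 distinct batch values → 4 rows.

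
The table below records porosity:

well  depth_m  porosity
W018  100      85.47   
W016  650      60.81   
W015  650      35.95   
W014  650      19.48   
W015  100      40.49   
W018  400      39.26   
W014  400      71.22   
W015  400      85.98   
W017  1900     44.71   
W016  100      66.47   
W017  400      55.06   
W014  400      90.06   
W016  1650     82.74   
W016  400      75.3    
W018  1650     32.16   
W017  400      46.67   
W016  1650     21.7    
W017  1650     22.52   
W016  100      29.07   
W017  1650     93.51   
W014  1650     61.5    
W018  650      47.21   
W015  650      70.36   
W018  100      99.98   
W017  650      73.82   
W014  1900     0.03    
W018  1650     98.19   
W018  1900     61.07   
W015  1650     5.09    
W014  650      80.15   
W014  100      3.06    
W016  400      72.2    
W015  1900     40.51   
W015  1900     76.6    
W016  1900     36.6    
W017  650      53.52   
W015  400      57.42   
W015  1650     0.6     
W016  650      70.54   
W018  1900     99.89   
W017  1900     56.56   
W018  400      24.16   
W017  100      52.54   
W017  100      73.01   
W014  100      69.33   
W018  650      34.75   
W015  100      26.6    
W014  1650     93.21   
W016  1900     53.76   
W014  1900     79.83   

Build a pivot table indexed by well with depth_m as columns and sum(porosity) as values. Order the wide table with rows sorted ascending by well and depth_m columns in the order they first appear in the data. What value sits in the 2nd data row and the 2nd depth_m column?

106.31

With rows sorted ascending by well, row 2 is well=W015. depth_m columns in first-appearance order: 100, 650, 400, 1900, 1650; column 2 is 650.
Long rows with well=W015, depth_m=650: 35.95 + 70.36 = 106.31.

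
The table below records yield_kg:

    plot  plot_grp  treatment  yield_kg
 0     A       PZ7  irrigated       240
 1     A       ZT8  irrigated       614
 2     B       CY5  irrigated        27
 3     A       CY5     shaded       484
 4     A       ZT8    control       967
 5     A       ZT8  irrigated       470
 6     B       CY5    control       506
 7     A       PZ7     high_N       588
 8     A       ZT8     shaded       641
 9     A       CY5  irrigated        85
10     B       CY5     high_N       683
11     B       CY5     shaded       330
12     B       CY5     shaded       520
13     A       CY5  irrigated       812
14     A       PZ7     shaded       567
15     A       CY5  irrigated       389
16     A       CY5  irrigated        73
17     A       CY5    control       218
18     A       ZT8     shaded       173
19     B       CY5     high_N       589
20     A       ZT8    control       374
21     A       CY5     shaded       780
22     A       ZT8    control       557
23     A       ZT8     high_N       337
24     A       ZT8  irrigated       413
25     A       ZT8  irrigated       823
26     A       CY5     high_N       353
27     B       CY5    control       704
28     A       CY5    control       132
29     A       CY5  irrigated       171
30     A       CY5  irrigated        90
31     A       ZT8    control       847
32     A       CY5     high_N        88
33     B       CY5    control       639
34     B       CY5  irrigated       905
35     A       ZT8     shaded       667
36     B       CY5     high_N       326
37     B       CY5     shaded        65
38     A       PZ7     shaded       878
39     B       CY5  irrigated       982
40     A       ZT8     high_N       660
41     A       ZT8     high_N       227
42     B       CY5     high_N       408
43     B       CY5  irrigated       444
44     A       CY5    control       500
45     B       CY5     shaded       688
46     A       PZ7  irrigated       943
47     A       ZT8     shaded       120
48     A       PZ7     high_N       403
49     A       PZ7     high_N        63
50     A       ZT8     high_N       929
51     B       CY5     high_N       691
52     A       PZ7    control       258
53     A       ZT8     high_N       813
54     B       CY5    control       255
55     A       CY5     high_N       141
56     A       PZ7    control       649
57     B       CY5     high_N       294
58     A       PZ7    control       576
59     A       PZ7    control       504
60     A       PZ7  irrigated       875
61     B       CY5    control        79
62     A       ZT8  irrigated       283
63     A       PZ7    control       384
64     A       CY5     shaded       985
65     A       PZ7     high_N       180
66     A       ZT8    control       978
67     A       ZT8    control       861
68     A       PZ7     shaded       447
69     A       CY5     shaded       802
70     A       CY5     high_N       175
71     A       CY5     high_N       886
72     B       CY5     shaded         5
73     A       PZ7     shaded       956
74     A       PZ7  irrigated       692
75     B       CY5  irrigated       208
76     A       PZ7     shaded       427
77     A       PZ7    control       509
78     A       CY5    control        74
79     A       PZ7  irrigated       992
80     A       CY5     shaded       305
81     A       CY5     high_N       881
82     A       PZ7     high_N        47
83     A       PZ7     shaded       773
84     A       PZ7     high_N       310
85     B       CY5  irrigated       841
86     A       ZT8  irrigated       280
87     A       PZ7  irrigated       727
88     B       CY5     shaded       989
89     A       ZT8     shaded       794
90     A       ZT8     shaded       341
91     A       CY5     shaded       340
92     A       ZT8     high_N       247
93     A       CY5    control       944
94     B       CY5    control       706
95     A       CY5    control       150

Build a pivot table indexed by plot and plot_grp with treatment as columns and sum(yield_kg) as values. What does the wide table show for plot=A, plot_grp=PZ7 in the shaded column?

Rows with plot=A, plot_grp=PZ7 and treatment=shaded: yield_kg values are 567, 878, 447, 956, 427, 773.
567 + 878 + 447 + 956 + 427 + 773 = 4048.

4048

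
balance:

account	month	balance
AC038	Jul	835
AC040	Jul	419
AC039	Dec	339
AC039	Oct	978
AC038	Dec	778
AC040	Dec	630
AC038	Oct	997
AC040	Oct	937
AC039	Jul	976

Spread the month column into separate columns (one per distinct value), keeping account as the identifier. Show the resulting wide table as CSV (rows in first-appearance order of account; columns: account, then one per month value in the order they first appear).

Columns: account plus the 3 distinct month values (Jul, Dec, Oct).
For example, row AC038 column Jul takes balance=835 from the long row (AC038, Jul).

account,Jul,Dec,Oct
AC038,835,778,997
AC040,419,630,937
AC039,976,339,978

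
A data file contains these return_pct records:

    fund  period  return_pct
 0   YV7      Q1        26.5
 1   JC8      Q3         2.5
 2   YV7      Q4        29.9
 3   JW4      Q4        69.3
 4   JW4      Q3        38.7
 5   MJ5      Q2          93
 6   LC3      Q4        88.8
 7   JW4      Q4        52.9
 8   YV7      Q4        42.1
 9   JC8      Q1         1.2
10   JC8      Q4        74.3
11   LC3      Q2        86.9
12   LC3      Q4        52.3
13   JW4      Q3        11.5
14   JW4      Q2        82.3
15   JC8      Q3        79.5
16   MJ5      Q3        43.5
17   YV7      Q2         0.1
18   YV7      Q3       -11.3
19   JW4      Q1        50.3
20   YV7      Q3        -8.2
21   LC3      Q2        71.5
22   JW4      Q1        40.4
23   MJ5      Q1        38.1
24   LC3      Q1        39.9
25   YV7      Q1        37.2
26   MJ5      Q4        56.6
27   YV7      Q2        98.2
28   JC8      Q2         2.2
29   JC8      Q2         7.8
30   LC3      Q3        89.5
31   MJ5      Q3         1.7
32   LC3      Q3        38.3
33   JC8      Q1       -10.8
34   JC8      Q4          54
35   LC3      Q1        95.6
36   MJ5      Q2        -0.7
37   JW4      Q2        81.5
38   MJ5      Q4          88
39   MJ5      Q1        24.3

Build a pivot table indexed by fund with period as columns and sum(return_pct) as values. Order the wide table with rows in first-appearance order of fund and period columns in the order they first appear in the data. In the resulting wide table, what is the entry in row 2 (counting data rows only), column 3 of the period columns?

With rows in first-appearance order of fund, row 2 is fund=JC8. period columns in first-appearance order: Q1, Q3, Q4, Q2; column 3 is Q4.
Long rows with fund=JC8, period=Q4: 74.3 + 54 = 128.3.

128.3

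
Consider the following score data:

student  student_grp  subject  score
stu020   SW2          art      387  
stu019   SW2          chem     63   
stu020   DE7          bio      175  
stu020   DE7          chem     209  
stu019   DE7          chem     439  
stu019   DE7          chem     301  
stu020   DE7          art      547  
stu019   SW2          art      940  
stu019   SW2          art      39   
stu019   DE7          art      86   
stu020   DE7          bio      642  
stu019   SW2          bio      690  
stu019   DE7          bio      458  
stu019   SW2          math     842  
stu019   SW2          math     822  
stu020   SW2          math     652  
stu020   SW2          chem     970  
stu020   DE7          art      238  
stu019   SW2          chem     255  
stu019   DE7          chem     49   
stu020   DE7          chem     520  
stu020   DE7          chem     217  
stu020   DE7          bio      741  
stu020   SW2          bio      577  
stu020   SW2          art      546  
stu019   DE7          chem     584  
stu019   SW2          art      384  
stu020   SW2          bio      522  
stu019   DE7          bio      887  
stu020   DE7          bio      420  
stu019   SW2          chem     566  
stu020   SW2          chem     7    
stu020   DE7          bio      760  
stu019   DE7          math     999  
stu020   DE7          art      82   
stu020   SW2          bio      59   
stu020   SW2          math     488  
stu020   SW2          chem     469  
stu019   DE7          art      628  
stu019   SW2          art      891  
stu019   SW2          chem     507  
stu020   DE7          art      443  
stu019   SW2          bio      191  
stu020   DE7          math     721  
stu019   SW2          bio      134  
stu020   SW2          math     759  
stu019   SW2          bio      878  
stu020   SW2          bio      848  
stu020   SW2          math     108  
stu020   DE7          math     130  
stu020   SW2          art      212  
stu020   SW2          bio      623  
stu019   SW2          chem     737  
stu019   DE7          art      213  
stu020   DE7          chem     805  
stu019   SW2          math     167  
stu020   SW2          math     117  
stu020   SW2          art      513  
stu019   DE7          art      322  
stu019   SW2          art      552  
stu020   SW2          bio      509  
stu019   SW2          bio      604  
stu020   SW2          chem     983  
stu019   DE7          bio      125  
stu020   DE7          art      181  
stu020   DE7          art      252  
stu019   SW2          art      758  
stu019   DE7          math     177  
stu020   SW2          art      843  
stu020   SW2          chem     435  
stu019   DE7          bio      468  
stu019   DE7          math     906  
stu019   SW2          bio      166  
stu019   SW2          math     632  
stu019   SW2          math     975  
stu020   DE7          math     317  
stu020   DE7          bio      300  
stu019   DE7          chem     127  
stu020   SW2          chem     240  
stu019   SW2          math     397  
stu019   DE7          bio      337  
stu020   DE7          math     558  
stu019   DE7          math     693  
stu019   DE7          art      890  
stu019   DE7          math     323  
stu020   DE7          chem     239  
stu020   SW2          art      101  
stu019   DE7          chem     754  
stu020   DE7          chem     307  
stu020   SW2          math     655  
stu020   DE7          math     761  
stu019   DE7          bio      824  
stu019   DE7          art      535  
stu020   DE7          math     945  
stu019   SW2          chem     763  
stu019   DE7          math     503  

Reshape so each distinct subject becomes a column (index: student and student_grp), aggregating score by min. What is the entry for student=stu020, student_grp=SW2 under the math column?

Rows with student=stu020, student_grp=SW2 and subject=math: score values are 652, 488, 759, 108, 117, 655.
min(652, 488, 759, 108, 117, 655) = 108.

108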